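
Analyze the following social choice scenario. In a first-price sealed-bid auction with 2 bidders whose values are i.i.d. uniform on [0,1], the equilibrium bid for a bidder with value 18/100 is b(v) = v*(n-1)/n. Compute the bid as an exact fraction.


Step 1: The symmetric BNE bidding function is b(v) = v * (n-1) / n
Step 2: Substitute v = 9/50 and n = 2
Step 3: b = 9/50 * 1/2
Step 4: b = 9/100

9/100


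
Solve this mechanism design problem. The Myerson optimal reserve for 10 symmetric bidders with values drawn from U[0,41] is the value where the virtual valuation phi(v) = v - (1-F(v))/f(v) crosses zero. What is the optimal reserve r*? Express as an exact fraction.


Step 1: For U[0,41], F(v) = v/41 and f(v) = 1/41
Step 2: phi(v) = v - (1 - v/41)/(1/41) = v - (41 - v) = 2v - 41
Step 3: Set phi(r*) = 0: 2r* - 41 = 0
Step 4: r* = 41/2 (the number of bidders n = 10 does not enter)

41/2


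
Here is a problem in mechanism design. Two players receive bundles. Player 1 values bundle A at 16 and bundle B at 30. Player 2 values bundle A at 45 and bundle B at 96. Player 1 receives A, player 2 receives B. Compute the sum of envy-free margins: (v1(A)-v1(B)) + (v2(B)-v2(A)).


Step 1: Player 1's margin = v1(A) - v1(B) = 16 - 30 = -14
Step 2: Player 2's margin = v2(B) - v2(A) = 96 - 45 = 51
Step 3: Total margin = -14 + 51 = 37

37


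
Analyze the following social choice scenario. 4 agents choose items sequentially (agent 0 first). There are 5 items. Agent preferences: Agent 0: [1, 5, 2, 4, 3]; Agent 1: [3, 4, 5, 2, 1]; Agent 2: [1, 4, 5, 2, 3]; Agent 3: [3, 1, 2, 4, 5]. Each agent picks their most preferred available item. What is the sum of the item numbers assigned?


Step 1: Agent 0 picks item 1
Step 2: Agent 1 picks item 3
Step 3: Agent 2 picks item 4
Step 4: Agent 3 picks item 2
Step 5: Sum = 1 + 3 + 4 + 2 = 10

10


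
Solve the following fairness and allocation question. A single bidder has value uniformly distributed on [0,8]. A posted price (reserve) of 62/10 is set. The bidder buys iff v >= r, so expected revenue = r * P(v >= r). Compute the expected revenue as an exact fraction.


Step 1: Posted price r = 31/5, value support [0,8]
Step 2: P(v >= r) = (8 - 31/5)/8 = 9/40
Step 3: Expected revenue = r * P(v >= r) = 31/5 * 9/40
Step 4: Revenue = 279/200

279/200


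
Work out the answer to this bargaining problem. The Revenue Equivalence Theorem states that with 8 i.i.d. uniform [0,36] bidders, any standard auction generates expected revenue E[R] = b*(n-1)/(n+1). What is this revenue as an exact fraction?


Step 1: By Revenue Equivalence, expected revenue = b*(n-1)/(n+1)
Step 2: Substituting n = 8, b = 36
Step 3: Revenue = 36*(8-1)/(8+1) = 36*7/9
Step 4: Revenue = 252/9 = 28

28


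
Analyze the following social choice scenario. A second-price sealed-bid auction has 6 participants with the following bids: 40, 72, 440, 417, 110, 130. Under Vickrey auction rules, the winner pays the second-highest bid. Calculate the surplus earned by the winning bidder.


Step 1: Sort bids in descending order: 440, 417, 130, 110, 72, 40
Step 2: The winning bid is the highest: 440
Step 3: The payment equals the second-highest bid: 417
Step 4: Surplus = winner's bid - payment = 440 - 417 = 23

23


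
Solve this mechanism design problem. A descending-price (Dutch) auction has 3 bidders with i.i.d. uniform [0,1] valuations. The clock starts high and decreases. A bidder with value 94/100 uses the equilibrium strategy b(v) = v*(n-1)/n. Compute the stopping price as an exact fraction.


Step 1: Dutch auctions are strategically equivalent to first-price auctions
Step 2: The equilibrium bid is b(v) = v*(n-1)/n
Step 3: b = 47/50 * 2/3
Step 4: b = 47/75

47/75


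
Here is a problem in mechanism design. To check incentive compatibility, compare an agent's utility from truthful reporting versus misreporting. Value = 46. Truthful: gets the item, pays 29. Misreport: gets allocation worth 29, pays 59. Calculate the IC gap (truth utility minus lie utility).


Step 1: U(truth) = value - payment = 46 - 29 = 17
Step 2: U(lie) = allocation - payment = 29 - 59 = -30
Step 3: IC gap = 17 - (-30) = 47

47


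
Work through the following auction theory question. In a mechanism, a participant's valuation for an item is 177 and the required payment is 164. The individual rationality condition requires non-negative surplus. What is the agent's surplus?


Step 1: Surplus = value - payment = 177 - 164 = 13
Step 2: IR is satisfied (surplus >= 0)

13


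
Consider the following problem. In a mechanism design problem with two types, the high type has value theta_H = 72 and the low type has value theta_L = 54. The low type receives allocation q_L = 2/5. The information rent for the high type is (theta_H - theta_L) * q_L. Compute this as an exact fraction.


Step 1: theta_H - theta_L = 72 - 54 = 18
Step 2: Information rent = (theta_H - theta_L) * q_L
Step 3: = 18 * 2/5
Step 4: = 36/5

36/5


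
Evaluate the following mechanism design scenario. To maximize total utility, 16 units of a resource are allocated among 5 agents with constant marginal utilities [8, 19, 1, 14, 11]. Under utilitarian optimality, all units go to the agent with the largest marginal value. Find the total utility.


Step 1: The marginal utilities are [8, 19, 1, 14, 11]
Step 2: The highest marginal utility is 19
Step 3: All 16 units go to that agent
Step 4: Total utility = 19 * 16 = 304

304


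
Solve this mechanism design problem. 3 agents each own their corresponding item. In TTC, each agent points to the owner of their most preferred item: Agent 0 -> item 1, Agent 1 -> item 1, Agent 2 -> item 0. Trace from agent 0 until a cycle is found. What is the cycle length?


Step 1: Trace the pointer graph from agent 0: 0 -> 1 -> 1
Step 2: A cycle is detected when we revisit agent 1
Step 3: The cycle is: 1 -> 1
Step 4: Cycle length = 1

1


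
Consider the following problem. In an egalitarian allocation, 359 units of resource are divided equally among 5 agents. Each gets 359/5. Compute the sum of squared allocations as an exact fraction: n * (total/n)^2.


Step 1: Each agent's share = 359/5
Step 2: Square of each share = (359/5)^2 = 128881/25
Step 3: Sum of squares = 5 * 128881/25 = 128881/5

128881/5


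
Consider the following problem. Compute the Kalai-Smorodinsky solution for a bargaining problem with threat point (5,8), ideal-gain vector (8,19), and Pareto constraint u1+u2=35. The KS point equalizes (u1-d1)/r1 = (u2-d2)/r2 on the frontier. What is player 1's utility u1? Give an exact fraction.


Step 1: At the KS point, (u1-d1)/r1 = (u2-d2)/r2 = t and u1+u2 = 35
Step 2: u1 = d1 + r1*t and u2 = d2 + r2*t, so (d1 + r1*t) + (d2 + r2*t) = 35
Step 3: t = (35 - 5 - 8)/(8 + 19) = 22/27
Step 4: u1 = d1 + r1*t = 5 + 8 * 22/27 = 311/27
Step 5: (Check: u2 = d2 + r2*t = 634/27; u1+u2 = 311/27 + 634/27 = 35, on the frontier.)

311/27


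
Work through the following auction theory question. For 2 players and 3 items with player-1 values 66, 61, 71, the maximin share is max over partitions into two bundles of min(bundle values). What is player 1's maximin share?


Step 1: Item values = 66, 61, 71
Step 2: Enumerate all 2-bundle partitions and take the smaller bundle:
  Partition 1: {66} vs {61,71} -> bundles 66, 132; min = 66
  Partition 2: {61} vs {66,71} -> bundles 61, 137; min = 61
  Partition 3: {71} vs {66,61} -> bundles 71, 127; min = 71
Step 3: MMS = max(66, 61, 71) = 71

71


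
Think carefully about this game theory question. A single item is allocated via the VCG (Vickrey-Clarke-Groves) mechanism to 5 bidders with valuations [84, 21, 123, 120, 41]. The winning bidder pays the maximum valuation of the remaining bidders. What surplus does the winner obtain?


Step 1: The winner is the agent with the highest value: agent 2 with value 123
Step 2: Values of other agents: [84, 21, 120, 41]
Step 3: VCG payment = max of others' values = 120
Step 4: Surplus = 123 - 120 = 3

3


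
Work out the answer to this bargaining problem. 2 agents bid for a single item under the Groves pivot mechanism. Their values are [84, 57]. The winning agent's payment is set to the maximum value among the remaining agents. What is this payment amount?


Step 1: The efficient winner is agent 0 with value 84
Step 2: Other agents' values: [57]
Step 3: Pivot payment = max(others) = 57
Step 4: The winner pays 57

57


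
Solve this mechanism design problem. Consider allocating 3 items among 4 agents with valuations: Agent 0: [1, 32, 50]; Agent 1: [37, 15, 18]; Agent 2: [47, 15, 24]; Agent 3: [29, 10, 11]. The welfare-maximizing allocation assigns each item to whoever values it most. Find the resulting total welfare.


Step 1: For each item, find the maximum value among all agents.
Step 2: Item 0 -> Agent 2 (value 47)
Step 3: Item 1 -> Agent 0 (value 32)
Step 4: Item 2 -> Agent 0 (value 50)
Step 5: Total welfare = 47 + 32 + 50 = 129

129


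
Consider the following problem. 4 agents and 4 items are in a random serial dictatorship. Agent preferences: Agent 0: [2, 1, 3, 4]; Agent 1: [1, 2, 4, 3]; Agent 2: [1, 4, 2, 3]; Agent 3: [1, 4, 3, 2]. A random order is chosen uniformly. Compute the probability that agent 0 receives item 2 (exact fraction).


Step 1: Agent 0 wants item 2
Step 2: There are 24 possible orderings of agents
Step 3: In 17 orderings, agent 0 gets item 2
Step 4: Probability = 17/24

17/24


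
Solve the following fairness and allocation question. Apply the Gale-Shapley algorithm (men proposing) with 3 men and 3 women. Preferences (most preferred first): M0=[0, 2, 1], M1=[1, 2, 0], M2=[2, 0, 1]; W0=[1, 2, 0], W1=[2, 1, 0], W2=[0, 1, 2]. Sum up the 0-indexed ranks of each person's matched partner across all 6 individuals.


Step 1: Run Gale-Shapley (men propose, women hold best offer):
  M0 proposes to W0; she accepts
  M1 proposes to W1; she accepts
  M2 proposes to W2; she accepts
Step 2: Final matching: W0-M0, W1-M1, W2-M2
Step 3: 0-indexed ranks (man's rank of his match, then woman's): 0 + 2 + 0 + 1 + 0 + 2
Step 4: Total rank sum = 5

5


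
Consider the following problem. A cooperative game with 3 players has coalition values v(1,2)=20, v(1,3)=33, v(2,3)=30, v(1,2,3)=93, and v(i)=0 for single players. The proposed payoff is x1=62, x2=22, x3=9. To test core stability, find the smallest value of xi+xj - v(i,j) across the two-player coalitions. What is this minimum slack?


Step 1: Slack for coalition (1,2): x1+x2 - v12 = 84 - 20 = 64
Step 2: Slack for coalition (1,3): x1+x3 - v13 = 71 - 33 = 38
Step 3: Slack for coalition (2,3): x2+x3 - v23 = 31 - 30 = 1
Step 4: Minimum slack = min(64, 38, 1) = 1, attained by (2,3); no pair can gain by deviating, so the allocation is in the core

1


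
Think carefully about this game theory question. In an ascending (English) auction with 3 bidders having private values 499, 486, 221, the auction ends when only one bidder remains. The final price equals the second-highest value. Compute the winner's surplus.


Step 1: Identify the highest value: 499
Step 2: Identify the second-highest value: 486
Step 3: The final price = second-highest value = 486
Step 4: Surplus = 499 - 486 = 13

13


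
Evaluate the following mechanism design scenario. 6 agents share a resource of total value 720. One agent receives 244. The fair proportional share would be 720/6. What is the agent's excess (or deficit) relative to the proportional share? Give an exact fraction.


Step 1: Proportional share = 720/6 = 120
Step 2: Agent's actual allocation = 244
Step 3: Excess = 244 - 120 = 124

124


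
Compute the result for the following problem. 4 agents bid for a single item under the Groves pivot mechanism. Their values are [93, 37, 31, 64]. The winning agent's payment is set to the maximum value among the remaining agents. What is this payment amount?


Step 1: The efficient winner is agent 0 with value 93
Step 2: Other agents' values: [37, 31, 64]
Step 3: Pivot payment = max(others) = 64
Step 4: The winner pays 64

64


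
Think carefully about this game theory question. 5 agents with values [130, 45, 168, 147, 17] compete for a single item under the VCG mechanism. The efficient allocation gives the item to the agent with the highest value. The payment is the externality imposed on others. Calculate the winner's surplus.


Step 1: The winner is the agent with the highest value: agent 2 with value 168
Step 2: Values of other agents: [130, 45, 147, 17]
Step 3: VCG payment = max of others' values = 147
Step 4: Surplus = 168 - 147 = 21

21


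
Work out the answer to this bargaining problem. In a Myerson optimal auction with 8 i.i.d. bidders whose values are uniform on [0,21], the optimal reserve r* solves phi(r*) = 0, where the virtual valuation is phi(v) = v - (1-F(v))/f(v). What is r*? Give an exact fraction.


Step 1: For U[0,21], F(v) = v/21 and f(v) = 1/21
Step 2: phi(v) = v - (1 - v/21)/(1/21) = v - (21 - v) = 2v - 21
Step 3: Set phi(r*) = 0: 2r* - 21 = 0
Step 4: r* = 21/2 (the number of bidders n = 8 does not enter)

21/2


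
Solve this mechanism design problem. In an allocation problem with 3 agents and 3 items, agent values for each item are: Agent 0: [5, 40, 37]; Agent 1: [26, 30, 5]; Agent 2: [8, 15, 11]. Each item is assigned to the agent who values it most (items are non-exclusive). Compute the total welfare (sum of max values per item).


Step 1: For each item, find the maximum value among all agents.
Step 2: Item 0 -> Agent 1 (value 26)
Step 3: Item 1 -> Agent 0 (value 40)
Step 4: Item 2 -> Agent 0 (value 37)
Step 5: Total welfare = 26 + 40 + 37 = 103

103


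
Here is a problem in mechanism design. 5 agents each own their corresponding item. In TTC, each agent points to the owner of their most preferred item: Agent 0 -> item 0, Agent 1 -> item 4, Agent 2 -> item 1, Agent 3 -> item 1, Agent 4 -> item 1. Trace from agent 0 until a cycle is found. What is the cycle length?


Step 1: Trace the pointer graph from agent 0: 0 -> 0
Step 2: A cycle is detected when we revisit agent 0
Step 3: The cycle is: 0 -> 0
Step 4: Cycle length = 1

1


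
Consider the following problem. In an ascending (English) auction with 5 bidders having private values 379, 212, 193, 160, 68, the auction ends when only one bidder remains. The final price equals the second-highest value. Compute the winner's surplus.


Step 1: Identify the highest value: 379
Step 2: Identify the second-highest value: 212
Step 3: The final price = second-highest value = 212
Step 4: Surplus = 379 - 212 = 167

167


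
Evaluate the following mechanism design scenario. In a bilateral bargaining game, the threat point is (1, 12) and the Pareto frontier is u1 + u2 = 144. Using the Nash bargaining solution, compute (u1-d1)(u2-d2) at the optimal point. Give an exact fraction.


Step 1: The Nash solution splits surplus symmetrically above the disagreement point
Step 2: u1 = (total + d1 - d2)/2 = (144 + 1 - 12)/2 = 133/2
Step 3: u2 = (total - d1 + d2)/2 = (144 - 1 + 12)/2 = 155/2
Step 4: Nash product = (133/2 - 1) * (155/2 - 12)
Step 5: = 131/2 * 131/2 = 17161/4

17161/4


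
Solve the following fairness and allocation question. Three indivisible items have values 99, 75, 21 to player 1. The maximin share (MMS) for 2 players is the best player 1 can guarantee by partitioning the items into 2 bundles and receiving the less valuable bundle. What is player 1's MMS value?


Step 1: Item values = 99, 75, 21
Step 2: Enumerate all 2-bundle partitions and take the smaller bundle:
  Partition 1: {99} vs {75,21} -> bundles 99, 96; min = 96
  Partition 2: {75} vs {99,21} -> bundles 75, 120; min = 75
  Partition 3: {21} vs {99,75} -> bundles 21, 174; min = 21
Step 3: MMS = max(96, 75, 21) = 96

96


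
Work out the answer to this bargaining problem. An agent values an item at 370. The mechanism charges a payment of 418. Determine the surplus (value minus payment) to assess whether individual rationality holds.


Step 1: Surplus = value - payment = 370 - 418 = -48
Step 2: IR is violated (surplus < 0)

-48


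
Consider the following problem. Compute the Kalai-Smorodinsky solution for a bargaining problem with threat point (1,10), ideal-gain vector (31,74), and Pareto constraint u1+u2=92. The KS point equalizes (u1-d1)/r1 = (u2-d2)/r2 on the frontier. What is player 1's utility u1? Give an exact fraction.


Step 1: At the KS point, (u1-d1)/r1 = (u2-d2)/r2 = t and u1+u2 = 92
Step 2: u1 = d1 + r1*t and u2 = d2 + r2*t, so (d1 + r1*t) + (d2 + r2*t) = 92
Step 3: t = (92 - 1 - 10)/(31 + 74) = 81/105 = 27/35
Step 4: u1 = d1 + r1*t = 1 + 31 * 27/35 = 872/35
Step 5: (Check: u2 = d2 + r2*t = 2348/35; u1+u2 = 872/35 + 2348/35 = 92, on the frontier.)

872/35


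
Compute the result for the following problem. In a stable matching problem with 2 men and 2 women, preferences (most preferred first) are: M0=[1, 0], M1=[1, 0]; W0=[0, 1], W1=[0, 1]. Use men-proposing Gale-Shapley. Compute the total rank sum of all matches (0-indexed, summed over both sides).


Step 1: Run Gale-Shapley (men propose, women hold best offer):
  M0 proposes to W1; she accepts
  M1 proposes to W1; rejected
  M1 proposes to W0; she accepts
Step 2: Final matching: W0-M1, W1-M0
Step 3: 0-indexed ranks (man's rank of his match, then woman's): 1 + 1 + 0 + 0
Step 4: Total rank sum = 2

2


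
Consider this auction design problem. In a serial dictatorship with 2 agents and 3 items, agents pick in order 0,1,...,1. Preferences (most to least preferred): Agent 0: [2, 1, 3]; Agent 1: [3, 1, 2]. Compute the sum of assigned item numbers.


Step 1: Agent 0 picks item 2
Step 2: Agent 1 picks item 3
Step 3: Sum = 2 + 3 = 5

5


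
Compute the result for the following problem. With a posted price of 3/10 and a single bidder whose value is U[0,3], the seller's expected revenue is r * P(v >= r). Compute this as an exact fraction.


Step 1: Posted price r = 3/10, value support [0,3]
Step 2: P(v >= r) = (3 - 3/10)/3 = 9/10
Step 3: Expected revenue = r * P(v >= r) = 3/10 * 9/10
Step 4: Revenue = 27/100

27/100


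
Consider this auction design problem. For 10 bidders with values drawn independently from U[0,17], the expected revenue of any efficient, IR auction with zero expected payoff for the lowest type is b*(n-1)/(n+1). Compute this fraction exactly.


Step 1: By Revenue Equivalence, expected revenue = b*(n-1)/(n+1)
Step 2: Substituting n = 10, b = 17
Step 3: Revenue = 17*(10-1)/(10+1) = 17*9/11
Step 4: Revenue = 153/11

153/11


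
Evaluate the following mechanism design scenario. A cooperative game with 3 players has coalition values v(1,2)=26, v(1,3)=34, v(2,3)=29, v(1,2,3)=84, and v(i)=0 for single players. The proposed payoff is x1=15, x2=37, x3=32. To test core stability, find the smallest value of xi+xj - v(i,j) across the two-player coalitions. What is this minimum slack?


Step 1: Slack for coalition (1,2): x1+x2 - v12 = 52 - 26 = 26
Step 2: Slack for coalition (1,3): x1+x3 - v13 = 47 - 34 = 13
Step 3: Slack for coalition (2,3): x2+x3 - v23 = 69 - 29 = 40
Step 4: Minimum slack = min(26, 13, 40) = 13, attained by (1,3); no pair can gain by deviating, so the allocation is in the core

13


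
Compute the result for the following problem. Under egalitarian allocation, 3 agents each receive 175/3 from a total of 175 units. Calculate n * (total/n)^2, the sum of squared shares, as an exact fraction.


Step 1: Each agent's share = 175/3
Step 2: Square of each share = (175/3)^2 = 30625/9
Step 3: Sum of squares = 3 * 30625/9 = 30625/3

30625/3


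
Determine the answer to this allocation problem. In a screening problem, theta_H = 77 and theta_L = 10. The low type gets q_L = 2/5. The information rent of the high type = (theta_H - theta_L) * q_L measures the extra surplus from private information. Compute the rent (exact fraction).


Step 1: theta_H - theta_L = 77 - 10 = 67
Step 2: Information rent = (theta_H - theta_L) * q_L
Step 3: = 67 * 2/5
Step 4: = 134/5

134/5


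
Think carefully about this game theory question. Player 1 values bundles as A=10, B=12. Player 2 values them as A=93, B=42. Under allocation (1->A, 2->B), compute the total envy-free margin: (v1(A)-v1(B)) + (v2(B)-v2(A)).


Step 1: Player 1's margin = v1(A) - v1(B) = 10 - 12 = -2
Step 2: Player 2's margin = v2(B) - v2(A) = 42 - 93 = -51
Step 3: Total margin = -2 + -51 = -53

-53


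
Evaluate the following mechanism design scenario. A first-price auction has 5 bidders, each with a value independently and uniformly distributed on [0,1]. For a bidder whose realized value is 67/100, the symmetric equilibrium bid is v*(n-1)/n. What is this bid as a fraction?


Step 1: The symmetric BNE bidding function is b(v) = v * (n-1) / n
Step 2: Substitute v = 67/100 and n = 5
Step 3: b = 67/100 * 4/5
Step 4: b = 67/125

67/125


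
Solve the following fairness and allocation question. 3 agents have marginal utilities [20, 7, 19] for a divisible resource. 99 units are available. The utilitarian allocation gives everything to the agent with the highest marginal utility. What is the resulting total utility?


Step 1: The marginal utilities are [20, 7, 19]
Step 2: The highest marginal utility is 20
Step 3: All 99 units go to that agent
Step 4: Total utility = 20 * 99 = 1980

1980


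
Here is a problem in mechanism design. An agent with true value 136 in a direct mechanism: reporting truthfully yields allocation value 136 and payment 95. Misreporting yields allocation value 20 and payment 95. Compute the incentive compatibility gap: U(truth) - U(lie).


Step 1: U(truth) = value - payment = 136 - 95 = 41
Step 2: U(lie) = allocation - payment = 20 - 95 = -75
Step 3: IC gap = 41 - (-75) = 116

116


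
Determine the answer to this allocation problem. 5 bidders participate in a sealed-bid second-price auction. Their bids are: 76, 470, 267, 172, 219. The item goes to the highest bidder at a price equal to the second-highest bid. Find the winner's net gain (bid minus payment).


Step 1: Sort bids in descending order: 470, 267, 219, 172, 76
Step 2: The winning bid is the highest: 470
Step 3: The payment equals the second-highest bid: 267
Step 4: Surplus = winner's bid - payment = 470 - 267 = 203

203


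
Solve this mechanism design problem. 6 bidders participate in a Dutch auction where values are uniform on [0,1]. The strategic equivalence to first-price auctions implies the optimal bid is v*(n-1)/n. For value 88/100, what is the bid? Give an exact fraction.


Step 1: Dutch auctions are strategically equivalent to first-price auctions
Step 2: The equilibrium bid is b(v) = v*(n-1)/n
Step 3: b = 22/25 * 5/6
Step 4: b = 11/15

11/15


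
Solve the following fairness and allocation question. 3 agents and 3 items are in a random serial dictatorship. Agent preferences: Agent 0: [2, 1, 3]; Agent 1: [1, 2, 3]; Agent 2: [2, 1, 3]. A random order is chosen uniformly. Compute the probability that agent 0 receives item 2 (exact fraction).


Step 1: Agent 0 wants item 2
Step 2: There are 6 possible orderings of agents
Step 3: In 3 orderings, agent 0 gets item 2
Step 4: Probability = 3/6 = 1/2

1/2


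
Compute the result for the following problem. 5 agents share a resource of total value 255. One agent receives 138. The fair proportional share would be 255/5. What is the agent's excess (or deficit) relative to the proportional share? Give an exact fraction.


Step 1: Proportional share = 255/5 = 51
Step 2: Agent's actual allocation = 138
Step 3: Excess = 138 - 51 = 87

87


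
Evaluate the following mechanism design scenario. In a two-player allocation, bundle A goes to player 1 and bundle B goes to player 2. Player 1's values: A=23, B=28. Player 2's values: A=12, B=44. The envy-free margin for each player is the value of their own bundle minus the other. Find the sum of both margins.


Step 1: Player 1's margin = v1(A) - v1(B) = 23 - 28 = -5
Step 2: Player 2's margin = v2(B) - v2(A) = 44 - 12 = 32
Step 3: Total margin = -5 + 32 = 27

27


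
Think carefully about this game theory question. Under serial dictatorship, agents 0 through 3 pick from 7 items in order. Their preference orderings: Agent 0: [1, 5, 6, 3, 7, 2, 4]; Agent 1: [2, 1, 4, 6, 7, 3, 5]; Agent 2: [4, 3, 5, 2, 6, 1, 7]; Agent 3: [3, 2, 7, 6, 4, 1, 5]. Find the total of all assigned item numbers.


Step 1: Agent 0 picks item 1
Step 2: Agent 1 picks item 2
Step 3: Agent 2 picks item 4
Step 4: Agent 3 picks item 3
Step 5: Sum = 1 + 2 + 4 + 3 = 10

10


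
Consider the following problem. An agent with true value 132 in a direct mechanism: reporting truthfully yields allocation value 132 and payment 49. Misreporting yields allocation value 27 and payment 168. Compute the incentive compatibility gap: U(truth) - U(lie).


Step 1: U(truth) = value - payment = 132 - 49 = 83
Step 2: U(lie) = allocation - payment = 27 - 168 = -141
Step 3: IC gap = 83 - (-141) = 224

224


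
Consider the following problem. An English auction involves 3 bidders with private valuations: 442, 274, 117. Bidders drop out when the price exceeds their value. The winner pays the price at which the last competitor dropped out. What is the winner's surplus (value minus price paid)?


Step 1: Identify the highest value: 442
Step 2: Identify the second-highest value: 274
Step 3: The final price = second-highest value = 274
Step 4: Surplus = 442 - 274 = 168

168


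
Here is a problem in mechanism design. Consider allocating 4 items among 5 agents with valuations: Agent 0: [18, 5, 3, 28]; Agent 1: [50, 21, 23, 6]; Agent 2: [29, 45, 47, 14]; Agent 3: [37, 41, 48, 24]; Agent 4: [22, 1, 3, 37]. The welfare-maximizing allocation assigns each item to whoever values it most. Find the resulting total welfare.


Step 1: For each item, find the maximum value among all agents.
Step 2: Item 0 -> Agent 1 (value 50)
Step 3: Item 1 -> Agent 2 (value 45)
Step 4: Item 2 -> Agent 3 (value 48)
Step 5: Item 3 -> Agent 4 (value 37)
Step 6: Total welfare = 50 + 45 + 48 + 37 = 180

180


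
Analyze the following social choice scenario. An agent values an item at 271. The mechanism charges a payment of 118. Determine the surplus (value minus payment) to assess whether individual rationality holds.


Step 1: Surplus = value - payment = 271 - 118 = 153
Step 2: IR is satisfied (surplus >= 0)

153


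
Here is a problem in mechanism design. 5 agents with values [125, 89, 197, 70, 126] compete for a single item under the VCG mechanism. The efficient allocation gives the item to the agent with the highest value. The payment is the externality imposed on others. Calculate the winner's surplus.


Step 1: The winner is the agent with the highest value: agent 2 with value 197
Step 2: Values of other agents: [125, 89, 70, 126]
Step 3: VCG payment = max of others' values = 126
Step 4: Surplus = 197 - 126 = 71

71


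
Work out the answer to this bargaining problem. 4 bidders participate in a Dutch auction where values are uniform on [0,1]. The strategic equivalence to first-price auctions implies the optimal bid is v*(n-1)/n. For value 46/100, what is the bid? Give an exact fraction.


Step 1: Dutch auctions are strategically equivalent to first-price auctions
Step 2: The equilibrium bid is b(v) = v*(n-1)/n
Step 3: b = 23/50 * 3/4
Step 4: b = 69/200

69/200


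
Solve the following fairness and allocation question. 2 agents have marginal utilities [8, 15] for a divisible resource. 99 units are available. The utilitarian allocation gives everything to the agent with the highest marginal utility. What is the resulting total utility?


Step 1: The marginal utilities are [8, 15]
Step 2: The highest marginal utility is 15
Step 3: All 99 units go to that agent
Step 4: Total utility = 15 * 99 = 1485

1485


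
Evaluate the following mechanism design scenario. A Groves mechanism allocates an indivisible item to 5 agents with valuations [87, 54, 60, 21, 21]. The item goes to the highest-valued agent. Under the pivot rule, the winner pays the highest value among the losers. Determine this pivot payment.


Step 1: The efficient winner is agent 0 with value 87
Step 2: Other agents' values: [54, 60, 21, 21]
Step 3: Pivot payment = max(others) = 60
Step 4: The winner pays 60

60


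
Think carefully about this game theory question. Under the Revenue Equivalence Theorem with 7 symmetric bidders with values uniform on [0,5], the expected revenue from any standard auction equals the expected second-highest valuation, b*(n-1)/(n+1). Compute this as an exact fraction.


Step 1: By Revenue Equivalence, expected revenue = b*(n-1)/(n+1)
Step 2: Substituting n = 7, b = 5
Step 3: Revenue = 5*(7-1)/(7+1) = 5*6/8
Step 4: Revenue = 30/8 = 15/4

15/4


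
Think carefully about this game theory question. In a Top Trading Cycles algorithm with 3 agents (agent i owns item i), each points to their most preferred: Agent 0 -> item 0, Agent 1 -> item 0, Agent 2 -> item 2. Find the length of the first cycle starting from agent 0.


Step 1: Trace the pointer graph from agent 0: 0 -> 0
Step 2: A cycle is detected when we revisit agent 0
Step 3: The cycle is: 0 -> 0
Step 4: Cycle length = 1

1


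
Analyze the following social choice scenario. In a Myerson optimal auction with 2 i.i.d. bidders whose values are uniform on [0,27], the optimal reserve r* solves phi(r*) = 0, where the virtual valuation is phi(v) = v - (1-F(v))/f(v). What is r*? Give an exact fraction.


Step 1: For U[0,27], F(v) = v/27 and f(v) = 1/27
Step 2: phi(v) = v - (1 - v/27)/(1/27) = v - (27 - v) = 2v - 27
Step 3: Set phi(r*) = 0: 2r* - 27 = 0
Step 4: r* = 27/2 (the number of bidders n = 2 does not enter)

27/2


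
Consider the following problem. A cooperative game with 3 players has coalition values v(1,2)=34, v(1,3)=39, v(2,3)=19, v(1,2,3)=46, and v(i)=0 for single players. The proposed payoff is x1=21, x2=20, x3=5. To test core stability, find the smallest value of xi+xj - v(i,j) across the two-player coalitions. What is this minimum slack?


Step 1: Slack for coalition (1,2): x1+x2 - v12 = 41 - 34 = 7
Step 2: Slack for coalition (1,3): x1+x3 - v13 = 26 - 39 = -13
Step 3: Slack for coalition (2,3): x2+x3 - v23 = 25 - 19 = 6
Step 4: Minimum slack = min(7, -13, 6) = -13, attained by (1,3); coalition (1,3) can block (slack < 0), so the allocation is not in the core

-13


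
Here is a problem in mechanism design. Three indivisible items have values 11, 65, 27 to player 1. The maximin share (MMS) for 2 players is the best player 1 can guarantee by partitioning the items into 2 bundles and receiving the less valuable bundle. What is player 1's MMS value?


Step 1: Item values = 11, 65, 27
Step 2: Enumerate all 2-bundle partitions and take the smaller bundle:
  Partition 1: {11} vs {65,27} -> bundles 11, 92; min = 11
  Partition 2: {65} vs {11,27} -> bundles 65, 38; min = 38
  Partition 3: {27} vs {11,65} -> bundles 27, 76; min = 27
Step 3: MMS = max(11, 38, 27) = 38

38


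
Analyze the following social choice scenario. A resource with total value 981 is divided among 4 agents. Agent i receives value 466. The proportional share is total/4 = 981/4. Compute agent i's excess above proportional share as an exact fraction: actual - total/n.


Step 1: Proportional share = 981/4
Step 2: Agent's actual allocation = 466
Step 3: Excess = 466 - 981/4 = 883/4

883/4


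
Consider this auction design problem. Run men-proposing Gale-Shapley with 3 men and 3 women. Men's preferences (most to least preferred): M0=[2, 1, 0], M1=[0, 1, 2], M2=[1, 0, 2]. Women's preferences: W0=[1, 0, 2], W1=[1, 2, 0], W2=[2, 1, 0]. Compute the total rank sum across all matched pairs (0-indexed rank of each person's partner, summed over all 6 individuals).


Step 1: Run Gale-Shapley (men propose, women hold best offer):
  M0 proposes to W2; she accepts
  M1 proposes to W0; she accepts
  M2 proposes to W1; she accepts
Step 2: Final matching: W0-M1, W1-M2, W2-M0
Step 3: 0-indexed ranks (man's rank of his match, then woman's): 0 + 0 + 0 + 1 + 0 + 2
Step 4: Total rank sum = 3

3


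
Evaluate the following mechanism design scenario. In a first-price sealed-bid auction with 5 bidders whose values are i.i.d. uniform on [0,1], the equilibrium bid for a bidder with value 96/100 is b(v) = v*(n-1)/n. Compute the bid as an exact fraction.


Step 1: The symmetric BNE bidding function is b(v) = v * (n-1) / n
Step 2: Substitute v = 24/25 and n = 5
Step 3: b = 24/25 * 4/5
Step 4: b = 96/125

96/125


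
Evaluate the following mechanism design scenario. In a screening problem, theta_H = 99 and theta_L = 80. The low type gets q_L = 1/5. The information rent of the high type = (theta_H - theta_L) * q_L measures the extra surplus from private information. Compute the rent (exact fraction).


Step 1: theta_H - theta_L = 99 - 80 = 19
Step 2: Information rent = (theta_H - theta_L) * q_L
Step 3: = 19 * 1/5
Step 4: = 19/5

19/5


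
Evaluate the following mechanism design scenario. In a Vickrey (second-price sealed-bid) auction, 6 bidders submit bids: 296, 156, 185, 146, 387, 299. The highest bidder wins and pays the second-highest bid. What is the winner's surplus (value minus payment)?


Step 1: Sort bids in descending order: 387, 299, 296, 185, 156, 146
Step 2: The winning bid is the highest: 387
Step 3: The payment equals the second-highest bid: 299
Step 4: Surplus = winner's bid - payment = 387 - 299 = 88

88


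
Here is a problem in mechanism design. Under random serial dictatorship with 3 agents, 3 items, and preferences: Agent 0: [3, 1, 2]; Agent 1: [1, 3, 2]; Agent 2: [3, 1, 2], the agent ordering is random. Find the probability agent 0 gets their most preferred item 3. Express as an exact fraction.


Step 1: Agent 0 wants item 3
Step 2: There are 6 possible orderings of agents
Step 3: In 3 orderings, agent 0 gets item 3
Step 4: Probability = 3/6 = 1/2

1/2


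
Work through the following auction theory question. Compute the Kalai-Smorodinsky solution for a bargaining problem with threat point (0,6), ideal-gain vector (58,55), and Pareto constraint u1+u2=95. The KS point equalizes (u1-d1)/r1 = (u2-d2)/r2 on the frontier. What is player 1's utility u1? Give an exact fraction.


Step 1: At the KS point, (u1-d1)/r1 = (u2-d2)/r2 = t and u1+u2 = 95
Step 2: u1 = d1 + r1*t and u2 = d2 + r2*t, so (d1 + r1*t) + (d2 + r2*t) = 95
Step 3: t = (95 - 0 - 6)/(58 + 55) = 89/113
Step 4: u1 = d1 + r1*t = 0 + 58 * 89/113 = 5162/113
Step 5: (Check: u2 = d2 + r2*t = 5573/113; u1+u2 = 5162/113 + 5573/113 = 95, on the frontier.)

5162/113


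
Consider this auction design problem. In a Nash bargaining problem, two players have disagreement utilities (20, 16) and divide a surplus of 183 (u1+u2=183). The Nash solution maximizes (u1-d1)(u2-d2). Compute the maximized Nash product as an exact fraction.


Step 1: The Nash solution splits surplus symmetrically above the disagreement point
Step 2: u1 = (total + d1 - d2)/2 = (183 + 20 - 16)/2 = 187/2
Step 3: u2 = (total - d1 + d2)/2 = (183 - 20 + 16)/2 = 179/2
Step 4: Nash product = (187/2 - 20) * (179/2 - 16)
Step 5: = 147/2 * 147/2 = 21609/4

21609/4


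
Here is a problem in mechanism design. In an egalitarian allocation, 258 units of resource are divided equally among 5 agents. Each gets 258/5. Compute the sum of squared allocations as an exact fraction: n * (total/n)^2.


Step 1: Each agent's share = 258/5
Step 2: Square of each share = (258/5)^2 = 66564/25
Step 3: Sum of squares = 5 * 66564/25 = 66564/5

66564/5


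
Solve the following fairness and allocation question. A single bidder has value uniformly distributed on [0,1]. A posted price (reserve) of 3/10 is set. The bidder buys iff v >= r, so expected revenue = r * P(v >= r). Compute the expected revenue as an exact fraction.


Step 1: Posted price r = 3/10, value support [0,1]
Step 2: P(v >= r) = (1 - 3/10)/1 = 7/10
Step 3: Expected revenue = r * P(v >= r) = 3/10 * 7/10
Step 4: Revenue = 21/100

21/100


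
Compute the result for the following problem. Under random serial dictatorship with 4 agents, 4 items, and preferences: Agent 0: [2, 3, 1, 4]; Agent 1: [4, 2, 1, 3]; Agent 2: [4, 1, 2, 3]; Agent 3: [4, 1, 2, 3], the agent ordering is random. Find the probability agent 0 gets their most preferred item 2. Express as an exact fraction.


Step 1: Agent 0 wants item 2
Step 2: There are 24 possible orderings of agents
Step 3: In 16 orderings, agent 0 gets item 2
Step 4: Probability = 16/24 = 2/3

2/3


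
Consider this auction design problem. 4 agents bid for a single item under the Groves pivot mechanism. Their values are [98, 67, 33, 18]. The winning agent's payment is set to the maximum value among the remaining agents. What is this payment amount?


Step 1: The efficient winner is agent 0 with value 98
Step 2: Other agents' values: [67, 33, 18]
Step 3: Pivot payment = max(others) = 67
Step 4: The winner pays 67

67


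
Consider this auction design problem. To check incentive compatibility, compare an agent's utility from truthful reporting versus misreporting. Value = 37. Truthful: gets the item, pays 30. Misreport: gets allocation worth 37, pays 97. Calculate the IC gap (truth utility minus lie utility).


Step 1: U(truth) = value - payment = 37 - 30 = 7
Step 2: U(lie) = allocation - payment = 37 - 97 = -60
Step 3: IC gap = 7 - (-60) = 67

67


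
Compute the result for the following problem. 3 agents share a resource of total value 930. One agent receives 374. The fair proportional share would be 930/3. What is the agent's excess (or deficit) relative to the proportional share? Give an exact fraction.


Step 1: Proportional share = 930/3 = 310
Step 2: Agent's actual allocation = 374
Step 3: Excess = 374 - 310 = 64

64


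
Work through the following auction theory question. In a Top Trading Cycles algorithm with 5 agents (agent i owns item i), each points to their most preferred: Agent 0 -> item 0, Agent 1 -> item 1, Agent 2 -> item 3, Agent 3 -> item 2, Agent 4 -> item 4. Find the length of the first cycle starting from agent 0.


Step 1: Trace the pointer graph from agent 0: 0 -> 0
Step 2: A cycle is detected when we revisit agent 0
Step 3: The cycle is: 0 -> 0
Step 4: Cycle length = 1

1


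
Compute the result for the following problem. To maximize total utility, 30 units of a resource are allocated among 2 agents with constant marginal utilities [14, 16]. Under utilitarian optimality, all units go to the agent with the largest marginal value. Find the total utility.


Step 1: The marginal utilities are [14, 16]
Step 2: The highest marginal utility is 16
Step 3: All 30 units go to that agent
Step 4: Total utility = 16 * 30 = 480

480


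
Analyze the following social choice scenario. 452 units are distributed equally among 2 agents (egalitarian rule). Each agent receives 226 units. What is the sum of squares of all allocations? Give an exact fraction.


Step 1: Each agent's share = 452/2 = 226
Step 2: Square of each share = (226)^2 = 51076
Step 3: Sum of squares = 2 * 51076 = 102152

102152


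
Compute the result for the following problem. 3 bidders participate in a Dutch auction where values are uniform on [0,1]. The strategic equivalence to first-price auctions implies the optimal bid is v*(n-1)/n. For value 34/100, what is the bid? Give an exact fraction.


Step 1: Dutch auctions are strategically equivalent to first-price auctions
Step 2: The equilibrium bid is b(v) = v*(n-1)/n
Step 3: b = 17/50 * 2/3
Step 4: b = 17/75

17/75


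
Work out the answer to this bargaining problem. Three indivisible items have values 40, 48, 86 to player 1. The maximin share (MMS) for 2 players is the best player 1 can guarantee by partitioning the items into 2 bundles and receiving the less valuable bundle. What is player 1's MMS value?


Step 1: Item values = 40, 48, 86
Step 2: Enumerate all 2-bundle partitions and take the smaller bundle:
  Partition 1: {40} vs {48,86} -> bundles 40, 134; min = 40
  Partition 2: {48} vs {40,86} -> bundles 48, 126; min = 48
  Partition 3: {86} vs {40,48} -> bundles 86, 88; min = 86
Step 3: MMS = max(40, 48, 86) = 86

86


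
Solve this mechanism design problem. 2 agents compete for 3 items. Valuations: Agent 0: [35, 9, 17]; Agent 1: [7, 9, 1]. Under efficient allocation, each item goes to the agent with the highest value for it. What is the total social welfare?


Step 1: For each item, find the maximum value among all agents.
Step 2: Item 0 -> Agent 0 (value 35)
Step 3: Item 1 -> Agent 0 (value 9)
Step 4: Item 2 -> Agent 0 (value 17)
Step 5: Total welfare = 35 + 9 + 17 = 61

61
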